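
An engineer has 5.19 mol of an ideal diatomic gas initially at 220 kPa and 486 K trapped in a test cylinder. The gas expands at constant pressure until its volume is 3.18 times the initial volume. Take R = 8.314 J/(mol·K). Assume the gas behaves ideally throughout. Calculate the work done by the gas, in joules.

V₁ = nRT₁/P₁ = 5.19×8.314×486/220 = 95.3 L.
Isobaric: P stays 220 kPa; V/T = const ⇒ T₂ = 1550 K, V₂ = 303 L.
W = PΔV = 220×(303−95.3) kPa·L = 45700 J.

45700 J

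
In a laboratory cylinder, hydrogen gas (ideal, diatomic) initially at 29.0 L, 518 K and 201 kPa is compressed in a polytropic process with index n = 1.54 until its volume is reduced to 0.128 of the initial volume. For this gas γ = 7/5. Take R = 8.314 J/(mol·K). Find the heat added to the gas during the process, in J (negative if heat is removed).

7690 J

n = P₁V₁/(RT₁) = 201×29.0/(8.314×518) = 1.35 mol.
Polytropic n=1.54: T₂ = T₁(V₁/V₂)^(n−1) = 518×(7.81)^0.54 = 1570 K; P₂ = P₁(V₁/V₂)^n = 4770 kPa.
W = (P₁V₁−P₂V₂)/(n−1) = (201×29.0−4770×3.71)/0.54 = -22000 J.
ΔU = nCvΔT = 1.35×20.8×(1570−518) = 29600 J.
Q = ΔU + W = 7690 J.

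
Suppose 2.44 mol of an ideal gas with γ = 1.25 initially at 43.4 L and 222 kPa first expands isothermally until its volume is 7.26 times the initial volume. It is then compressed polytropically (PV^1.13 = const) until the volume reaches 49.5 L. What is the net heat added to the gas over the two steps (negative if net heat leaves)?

T₁ = P₁V₁/(nR) = 222×43.4/(2.44×8.314) = 475 K.
Step 1 — Isothermal: T stays 475 K; PV = const ⇒ V₂ = 315 L, P₂ = 30.6 kPa.
ΔU = 0 (ideal gas, T constant).
W = nRT ln(V₂/V₁) = 2.44×8.314×475×ln(7.26) = 19100 J.
Q = ΔU + W = 19100 J.
State after step 1: P = 30.6 kPa, V = 315 L, T = 475 K.
Step 2 — Polytropic n=1.13: T₂ = T₁(V₁/V₂)^(n−1) = 475×(6.37)^0.13 = 604 K; P₂ = P₁(V₁/V₂)^n = 248 kPa.
W = (P₁V₁−P₂V₂)/(n−1) = (30.6×315−248×49.5)/0.13 = -20200 J.
ΔU = nCvΔT = 2.44×33.3×(604−475) = 10500 J.
Q = ΔU + W = -9680 J.
Net over both steps: W = -1060 J, Q = 9420 J, ΔU = 10500 J.

9420 J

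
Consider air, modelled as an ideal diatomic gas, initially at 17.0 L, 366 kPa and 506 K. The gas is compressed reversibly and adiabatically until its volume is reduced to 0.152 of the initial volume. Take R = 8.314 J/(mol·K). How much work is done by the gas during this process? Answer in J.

-17500 J

n = P₁V₁/(RT₁) = 366×17.0/(8.314×506) = 1.48 mol.
Adiabatic: TV^(γ−1) = const ⇒ T₂ = 506×(6.58)^0.400 = 1080 K; PV^γ = const ⇒ P₂ = 5120 kPa.
ΔU = nCvΔT = 1.48×20.8×(1080−506) = 17500 J.
Q = 0 for an adiabatic process, so W = −ΔU = -17500 J.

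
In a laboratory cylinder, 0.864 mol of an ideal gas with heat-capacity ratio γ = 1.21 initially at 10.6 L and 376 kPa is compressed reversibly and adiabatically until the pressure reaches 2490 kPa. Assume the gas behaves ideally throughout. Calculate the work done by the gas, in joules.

-7370 J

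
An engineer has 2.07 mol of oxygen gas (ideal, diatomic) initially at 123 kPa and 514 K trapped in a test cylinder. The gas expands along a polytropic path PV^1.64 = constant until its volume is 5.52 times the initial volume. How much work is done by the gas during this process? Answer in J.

9190 J

V₁ = nRT₁/P₁ = 2.07×8.314×514/123 = 71.9 L.
Polytropic n=1.64: T₂ = T₁(V₁/V₂)^(n−1) = 514×(0.181)^0.64 = 172 K; P₂ = P₁(V₁/V₂)^n = 7.47 kPa.
W = (P₁V₁−P₂V₂)/(n−1) = (123×71.9−7.47×397)/0.64 = 9190 J.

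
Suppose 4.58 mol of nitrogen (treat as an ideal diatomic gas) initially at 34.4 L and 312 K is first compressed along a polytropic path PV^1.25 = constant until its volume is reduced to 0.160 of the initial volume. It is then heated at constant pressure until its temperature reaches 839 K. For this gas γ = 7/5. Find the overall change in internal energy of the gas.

50200 J

P₁ = nRT₁/V₁ = 4.58×8.314×312/34.4 = 345 kPa.
Step 1 — Polytropic n=1.25: T₂ = T₁(V₁/V₂)^(n−1) = 312×(6.25)^0.25 = 493 K; P₂ = P₁(V₁/V₂)^n = 3410 kPa.
W = (P₁V₁−P₂V₂)/(n−1) = (345×34.4−3410×5.50)/0.25 = -27600 J.
ΔU = nCvΔT = 4.58×20.8×(493−312) = 17300 J.
Q = ΔU + W = -10400 J.
State after step 1: P = 3410 kPa, V = 5.50 L, T = 493 K.
Step 2 — Isobaric: P stays 3410 kPa; V/T = const ⇒ T₂ = 839 K, V₂ = 9.36 L.
W = PΔV = 3410×(9.36−5.50) kPa·L = 13200 J.
ΔU = nCvΔT = 4.58×20.8×(839−493) = 32900 J.
Q = ΔU + W = nCpΔT = 46100 J.
Net over both steps: W = -14500 J, Q = 35700 J, ΔU = 50200 J.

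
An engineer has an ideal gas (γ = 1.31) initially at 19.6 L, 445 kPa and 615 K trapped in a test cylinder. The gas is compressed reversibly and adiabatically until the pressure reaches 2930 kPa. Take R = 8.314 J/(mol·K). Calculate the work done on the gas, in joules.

15800 J

n = P₁V₁/(RT₁) = 445×19.6/(8.314×615) = 1.71 mol.
Adiabatic: T₂/T₁ = (P₂/P₁)^((γ−1)/γ) ⇒ T₂ = 615×(6.58)^0.237 = 961 K; V₂ = 4.65 L.
ΔU = nCvΔT = 1.71×26.8×(961−615) = 15800 J.
Q = 0 for an adiabatic process, so W = −ΔU = -15800 J.
Work done on the gas = −W_by = 15800 J.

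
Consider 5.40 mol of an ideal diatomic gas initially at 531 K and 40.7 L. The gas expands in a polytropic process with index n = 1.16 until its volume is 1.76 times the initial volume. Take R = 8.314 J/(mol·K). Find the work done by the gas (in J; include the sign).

12900 J

P₁ = nRT₁/V₁ = 5.40×8.314×531/40.7 = 586 kPa.
Polytropic n=1.16: T₂ = T₁(V₁/V₂)^(n−1) = 531×(0.568)^0.16 = 485 K; P₂ = P₁(V₁/V₂)^n = 304 kPa.
W = (P₁V₁−P₂V₂)/(n−1) = (586×40.7−304×71.6)/0.16 = 12900 J.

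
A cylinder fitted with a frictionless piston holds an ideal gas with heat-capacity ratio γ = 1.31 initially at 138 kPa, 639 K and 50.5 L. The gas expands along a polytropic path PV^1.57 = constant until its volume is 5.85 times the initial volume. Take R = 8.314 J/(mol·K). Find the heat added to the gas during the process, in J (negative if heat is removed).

n = P₁V₁/(RT₁) = 138×50.5/(8.314×639) = 1.31 mol.
Polytropic n=1.57: T₂ = T₁(V₁/V₂)^(n−1) = 639×(0.171)^0.57 = 233 K; P₂ = P₁(V₁/V₂)^n = 8.62 kPa.
W = (P₁V₁−P₂V₂)/(n−1) = (138×50.5−8.62×295)/0.57 = 7760 J.
ΔU = nCvΔT = 1.31×26.8×(233−639) = -14300 J.
Q = ΔU + W = -6510 J.

-6510 J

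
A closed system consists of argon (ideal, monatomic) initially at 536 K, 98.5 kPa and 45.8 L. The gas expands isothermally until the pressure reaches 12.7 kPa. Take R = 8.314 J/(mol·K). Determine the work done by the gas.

n = P₁V₁/(RT₁) = 98.5×45.8/(8.314×536) = 1.01 mol.
Isothermal: T stays 536 K; PV = const ⇒ V₂ = 355 L, P₂ = 12.7 kPa.
W = nRT ln(V₂/V₁) = 1.01×8.314×536×ln(7.76) = 9240 J.

9240 J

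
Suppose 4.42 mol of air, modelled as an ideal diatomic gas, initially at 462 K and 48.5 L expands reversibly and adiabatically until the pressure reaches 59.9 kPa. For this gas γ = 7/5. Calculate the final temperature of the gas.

P₁ = nRT₁/V₁ = 4.42×8.314×462/48.5 = 350 kPa.
Adiabatic: T₂/T₁ = (P₂/P₁)^((γ−1)/γ) ⇒ T₂ = 462×(0.171)^0.286 = 279 K; V₂ = 171 L.

279 K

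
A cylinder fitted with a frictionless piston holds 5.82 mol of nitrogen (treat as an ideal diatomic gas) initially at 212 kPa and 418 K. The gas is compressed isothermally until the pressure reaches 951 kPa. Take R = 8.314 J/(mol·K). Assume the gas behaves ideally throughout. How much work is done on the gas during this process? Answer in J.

30400 J

V₁ = nRT₁/P₁ = 5.82×8.314×418/212 = 95.4 L.
Isothermal: T stays 418 K; PV = const ⇒ V₂ = 21.3 L, P₂ = 951 kPa.
W = nRT ln(V₂/V₁) = 5.82×8.314×418×ln(0.223) = -30400 J.
Work done on the gas = −W_by = 30400 J.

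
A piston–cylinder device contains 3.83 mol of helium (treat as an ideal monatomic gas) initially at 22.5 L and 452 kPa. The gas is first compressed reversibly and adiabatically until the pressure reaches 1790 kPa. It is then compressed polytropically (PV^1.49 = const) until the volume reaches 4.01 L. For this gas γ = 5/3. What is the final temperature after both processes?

T₁ = P₁V₁/(nR) = 452×22.5/(3.83×8.314) = 319 K.
Step 1 — Adiabatic: T₂/T₁ = (P₂/P₁)^((γ−1)/γ) ⇒ T₂ = 319×(3.96)^0.400 = 554 K; V₂ = 9.85 L.
ΔU = nCvΔT = 3.83×12.5×(554−319) = 11200 J.
Q = 0 for an adiabatic process, so W = −ΔU = -11200 J.
State after step 1: P = 1790 kPa, V = 9.85 L, T = 554 K.
Step 2 — Polytropic n=1.49: T₂ = T₁(V₁/V₂)^(n−1) = 554×(2.46)^0.49 = 860 K; P₂ = P₁(V₁/V₂)^n = 6830 kPa.
W = (P₁V₁−P₂V₂)/(n−1) = (1790×9.85−6830×4.01)/0.49 = -19900 J.
ΔU = nCvΔT = 3.83×12.5×(860−554) = 14600 J.
Q = ΔU + W = -5280 J.
Net over both steps: W = -31100 J, Q = -5280 J, ΔU = 25800 J.

860 K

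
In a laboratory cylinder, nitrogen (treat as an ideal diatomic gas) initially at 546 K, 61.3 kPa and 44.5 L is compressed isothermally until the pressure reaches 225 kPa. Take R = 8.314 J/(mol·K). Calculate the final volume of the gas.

12.1 L

Isothermal: T stays 546 K; PV = const ⇒ V₂ = 12.1 L, P₂ = 225 kPa.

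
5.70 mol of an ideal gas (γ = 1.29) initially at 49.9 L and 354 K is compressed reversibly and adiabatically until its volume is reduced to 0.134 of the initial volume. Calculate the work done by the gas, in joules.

P₁ = nRT₁/V₁ = 5.70×8.314×354/49.9 = 336 kPa.
Adiabatic: TV^(γ−1) = const ⇒ T₂ = 354×(7.46)^0.290 = 634 K; PV^γ = const ⇒ P₂ = 4490 kPa.
ΔU = nCvΔT = 5.70×28.7×(634−354) = 45800 J.
Q = 0 for an adiabatic process, so W = −ΔU = -45800 J.

-45800 J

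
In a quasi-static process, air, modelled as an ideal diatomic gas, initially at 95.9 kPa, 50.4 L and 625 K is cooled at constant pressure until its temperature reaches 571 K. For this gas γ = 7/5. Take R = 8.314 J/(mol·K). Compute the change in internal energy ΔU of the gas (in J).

-1040 J

n = P₁V₁/(RT₁) = 95.9×50.4/(8.314×625) = 0.930 mol.
Isobaric: P stays 95.9 kPa; V/T = const ⇒ T₂ = 571 K, V₂ = 46.0 L.
For an ideal gas ΔU = nCvΔT with Cv = (5/2)R = 20.8 J/(mol·K).
ΔU = 0.930×20.8×(571−625) = -1040 J.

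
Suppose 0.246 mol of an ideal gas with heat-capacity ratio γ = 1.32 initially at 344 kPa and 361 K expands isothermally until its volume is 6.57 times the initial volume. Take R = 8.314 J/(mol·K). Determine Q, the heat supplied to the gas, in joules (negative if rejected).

V₁ = nRT₁/P₁ = 0.246×8.314×361/344 = 2.15 L.
Isothermal: T stays 361 K; PV = const ⇒ V₂ = 14.1 L, P₂ = 52.4 kPa.
ΔU = 0 (ideal gas, T constant).
W = nRT ln(V₂/V₁) = 0.246×8.314×361×ln(6.57) = 1390 J.
Q = ΔU + W = 1390 J.

1390 J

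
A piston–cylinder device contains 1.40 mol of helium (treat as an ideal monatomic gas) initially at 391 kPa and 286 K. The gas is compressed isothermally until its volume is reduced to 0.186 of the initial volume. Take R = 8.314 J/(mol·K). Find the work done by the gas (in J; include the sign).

V₁ = nRT₁/P₁ = 1.40×8.314×286/391 = 8.51 L.
Isothermal: T stays 286 K; PV = const ⇒ V₂ = 1.58 L, P₂ = 2100 kPa.
W = nRT ln(V₂/V₁) = 1.40×8.314×286×ln(0.186) = -5600 J.

-5600 J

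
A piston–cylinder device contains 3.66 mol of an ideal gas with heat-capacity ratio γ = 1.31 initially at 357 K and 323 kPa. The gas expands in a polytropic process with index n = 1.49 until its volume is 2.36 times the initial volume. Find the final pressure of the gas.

V₁ = nRT₁/P₁ = 3.66×8.314×357/323 = 33.6 L.
Polytropic n=1.49: T₂ = T₁(V₁/V₂)^(n−1) = 357×(0.424)^0.49 = 234 K; P₂ = P₁(V₁/V₂)^n = 89.9 kPa.

89.9 kPa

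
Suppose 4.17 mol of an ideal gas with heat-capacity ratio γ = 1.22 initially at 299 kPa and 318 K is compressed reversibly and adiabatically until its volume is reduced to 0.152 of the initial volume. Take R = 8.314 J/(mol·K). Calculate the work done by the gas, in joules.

V₁ = nRT₁/P₁ = 4.17×8.314×318/299 = 36.9 L.
Adiabatic: TV^(γ−1) = const ⇒ T₂ = 318×(6.58)^0.220 = 481 K; PV^γ = const ⇒ P₂ = 2980 kPa.
ΔU = nCvΔT = 4.17×37.8×(481−318) = 25700 J.
Q = 0 for an adiabatic process, so W = −ΔU = -25700 J.

-25700 J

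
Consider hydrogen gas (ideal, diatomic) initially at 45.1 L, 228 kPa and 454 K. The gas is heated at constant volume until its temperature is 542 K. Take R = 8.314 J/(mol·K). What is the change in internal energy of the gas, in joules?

n = P₁V₁/(RT₁) = 228×45.1/(8.314×454) = 2.72 mol.
Isochoric: V stays 45.1 L; P/T = const ⇒ T₂ = 542 K, P₂ = 272 kPa.
For an ideal gas ΔU = nCvΔT with Cv = (5/2)R = 20.8 J/(mol·K).
ΔU = 2.72×20.8×(542−454) = 4980 J.

4980 J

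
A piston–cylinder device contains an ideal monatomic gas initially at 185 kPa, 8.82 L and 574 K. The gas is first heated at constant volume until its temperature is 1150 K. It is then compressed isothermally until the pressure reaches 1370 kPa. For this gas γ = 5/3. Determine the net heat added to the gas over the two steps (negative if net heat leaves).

-1820 J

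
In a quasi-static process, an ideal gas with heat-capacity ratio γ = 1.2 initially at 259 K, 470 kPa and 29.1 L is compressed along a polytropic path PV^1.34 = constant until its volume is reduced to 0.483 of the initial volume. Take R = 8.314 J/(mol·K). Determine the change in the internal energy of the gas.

19200 J

n = P₁V₁/(RT₁) = 470×29.1/(8.314×259) = 6.35 mol.
Polytropic n=1.34: T₂ = T₁(V₁/V₂)^(n−1) = 259×(2.07)^0.34 = 332 K; P₂ = P₁(V₁/V₂)^n = 1250 kPa.
For an ideal gas ΔU = nCvΔT with Cv = R/(γ−1) = 41.6 J/(mol·K).
ΔU = 6.35×41.6×(332−259) = 19200 J.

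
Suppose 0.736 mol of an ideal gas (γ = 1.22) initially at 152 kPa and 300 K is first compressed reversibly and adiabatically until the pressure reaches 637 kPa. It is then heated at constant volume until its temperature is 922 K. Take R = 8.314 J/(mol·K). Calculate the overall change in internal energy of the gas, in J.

17300 J

V₁ = nRT₁/P₁ = 0.736×8.314×300/152 = 12.1 L.
Step 1 — Adiabatic: T₂/T₁ = (P₂/P₁)^((γ−1)/γ) ⇒ T₂ = 300×(4.19)^0.180 = 388 K; V₂ = 3.73 L.
ΔU = nCvΔT = 0.736×37.8×(388−300) = 2460 J.
Q = 0 for an adiabatic process, so W = −ΔU = -2460 J.
State after step 1: P = 637 kPa, V = 3.73 L, T = 388 K.
Step 2 — Isochoric: V stays 3.73 L; P/T = const ⇒ T₂ = 922 K, P₂ = 1510 kPa.
W = 0 (no volume change).
ΔU = nCvΔT = 0.736×37.8×(922−388) = 14800 J.
Q = ΔU = 14800 J.
Net over both steps: W = -2460 J, Q = 14800 J, ΔU = 17300 J.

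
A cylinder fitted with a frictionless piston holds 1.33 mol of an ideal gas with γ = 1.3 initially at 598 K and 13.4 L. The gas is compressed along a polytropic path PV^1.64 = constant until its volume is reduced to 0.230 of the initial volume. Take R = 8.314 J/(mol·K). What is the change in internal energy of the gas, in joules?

34400 J

P₁ = nRT₁/V₁ = 1.33×8.314×598/13.4 = 493 kPa.
Polytropic n=1.64: T₂ = T₁(V₁/V₂)^(n−1) = 598×(4.35)^0.64 = 1530 K; P₂ = P₁(V₁/V₂)^n = 5500 kPa.
For an ideal gas ΔU = nCvΔT with Cv = R/(γ−1) = 27.7 J/(mol·K).
ΔU = 1.33×27.7×(1530−598) = 34400 J.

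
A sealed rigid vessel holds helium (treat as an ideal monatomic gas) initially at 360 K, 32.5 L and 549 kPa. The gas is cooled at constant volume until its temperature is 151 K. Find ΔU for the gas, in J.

-15500 J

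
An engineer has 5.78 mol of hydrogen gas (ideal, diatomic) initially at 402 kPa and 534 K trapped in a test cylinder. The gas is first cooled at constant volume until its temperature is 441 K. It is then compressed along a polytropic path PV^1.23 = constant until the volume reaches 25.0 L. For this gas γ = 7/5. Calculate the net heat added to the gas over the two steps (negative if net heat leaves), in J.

V₁ = nRT₁/P₁ = 5.78×8.314×534/402 = 63.8 L.
Step 1 — Isochoric: V stays 63.8 L; P/T = const ⇒ T₂ = 441 K, P₂ = 332 kPa.
W = 0 (no volume change).
ΔU = nCvΔT = 5.78×20.8×(441−534) = -11200 J.
Q = ΔU = -11200 J.
State after step 1: P = 332 kPa, V = 63.8 L, T = 441 K.
Step 2 — Polytropic n=1.23: T₂ = T₁(V₁/V₂)^(n−1) = 441×(2.55)^0.23 = 547 K; P₂ = P₁(V₁/V₂)^n = 1050 kPa.
W = (P₁V₁−P₂V₂)/(n−1) = (332×63.8−1050×25.0)/0.23 = -22200 J.
ΔU = nCvΔT = 5.78×20.8×(547−441) = 12700 J.
Q = ΔU + W = -9420 J.
Net over both steps: W = -22200 J, Q = -20600 J, ΔU = 1570 J.

-20600 J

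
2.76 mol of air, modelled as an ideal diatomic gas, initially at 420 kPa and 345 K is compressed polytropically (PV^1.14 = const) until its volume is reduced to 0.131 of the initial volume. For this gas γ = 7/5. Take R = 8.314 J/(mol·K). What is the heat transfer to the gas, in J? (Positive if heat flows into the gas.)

V₁ = nRT₁/P₁ = 2.76×8.314×345/420 = 18.8 L.
Polytropic n=1.14: T₂ = T₁(V₁/V₂)^(n−1) = 345×(7.63)^0.14 = 459 K; P₂ = P₁(V₁/V₂)^n = 4260 kPa.
W = (P₁V₁−P₂V₂)/(n−1) = (420×18.8−4260×2.47)/0.14 = -18600 J.
ΔU = nCvΔT = 2.76×20.8×(459−345) = 6510 J.
Q = ΔU + W = -12100 J.

-12100 J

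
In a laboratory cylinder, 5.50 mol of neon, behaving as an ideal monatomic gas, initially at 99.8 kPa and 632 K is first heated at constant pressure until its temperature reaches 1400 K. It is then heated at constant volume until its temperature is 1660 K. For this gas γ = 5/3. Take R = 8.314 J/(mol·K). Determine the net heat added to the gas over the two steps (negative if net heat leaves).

106000 J

V₁ = nRT₁/P₁ = 5.50×8.314×632/99.8 = 290 L.
Step 1 — Isobaric: P stays 99.8 kPa; V/T = const ⇒ T₂ = 1400 K, V₂ = 641 L.
W = PΔV = 99.8×(641−290) kPa·L = 35100 J.
ΔU = nCvΔT = 5.50×12.5×(1400−632) = 52700 J.
Q = ΔU + W = nCpΔT = 87800 J.
State after step 1: P = 99.8 kPa, V = 641 L, T = 1400 K.
Step 2 — Isochoric: V stays 641 L; P/T = const ⇒ T₂ = 1660 K, P₂ = 118 kPa.
W = 0 (no volume change).
ΔU = nCvΔT = 5.50×12.5×(1660−1400) = 17800 J.
Q = ΔU = 17800 J.
Net over both steps: W = 35100 J, Q = 106000 J, ΔU = 70500 J.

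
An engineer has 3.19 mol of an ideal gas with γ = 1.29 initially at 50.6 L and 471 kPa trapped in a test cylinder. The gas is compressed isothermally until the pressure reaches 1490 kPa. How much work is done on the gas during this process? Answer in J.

27400 J

T₁ = P₁V₁/(nR) = 471×50.6/(3.19×8.314) = 899 K.
Isothermal: T stays 899 K; PV = const ⇒ V₂ = 16.0 L, P₂ = 1490 kPa.
W = nRT ln(V₂/V₁) = 3.19×8.314×899×ln(0.316) = -27400 J.
Work done on the gas = −W_by = 27400 J.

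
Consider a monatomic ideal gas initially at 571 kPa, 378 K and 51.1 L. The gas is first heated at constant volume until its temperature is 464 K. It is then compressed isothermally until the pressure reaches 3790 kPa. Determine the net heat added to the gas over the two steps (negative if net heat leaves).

-50500 J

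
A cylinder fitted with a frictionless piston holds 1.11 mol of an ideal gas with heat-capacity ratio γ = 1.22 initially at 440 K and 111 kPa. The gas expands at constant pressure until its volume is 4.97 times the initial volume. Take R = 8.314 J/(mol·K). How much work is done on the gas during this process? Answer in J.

V₁ = nRT₁/P₁ = 1.11×8.314×440/111 = 36.6 L.
Isobaric: P stays 111 kPa; V/T = const ⇒ T₂ = 2190 K, V₂ = 182 L.
W = PΔV = 111×(182−36.6) kPa·L = 16100 J.
Work done on the gas = −W_by = -16100 J.

-16100 J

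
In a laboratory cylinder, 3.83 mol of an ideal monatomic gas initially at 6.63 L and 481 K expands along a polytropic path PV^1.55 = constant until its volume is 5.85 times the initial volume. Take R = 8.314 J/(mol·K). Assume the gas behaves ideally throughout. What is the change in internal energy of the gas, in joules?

P₁ = nRT₁/V₁ = 3.83×8.314×481/6.63 = 2310 kPa.
Polytropic n=1.55: T₂ = T₁(V₁/V₂)^(n−1) = 481×(0.171)^0.55 = 182 K; P₂ = P₁(V₁/V₂)^n = 149 kPa.
For an ideal gas ΔU = nCvΔT with Cv = (3/2)R = 12.5 J/(mol·K).
ΔU = 3.83×12.5×(182−481) = -14300 J.

-14300 J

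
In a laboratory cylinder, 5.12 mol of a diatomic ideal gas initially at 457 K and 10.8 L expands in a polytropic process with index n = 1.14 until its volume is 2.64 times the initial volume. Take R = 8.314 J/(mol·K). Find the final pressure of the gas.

596 kPa

P₁ = nRT₁/V₁ = 5.12×8.314×457/10.8 = 1800 kPa.
Polytropic n=1.14: T₂ = T₁(V₁/V₂)^(n−1) = 457×(0.379)^0.14 = 399 K; P₂ = P₁(V₁/V₂)^n = 596 kPa.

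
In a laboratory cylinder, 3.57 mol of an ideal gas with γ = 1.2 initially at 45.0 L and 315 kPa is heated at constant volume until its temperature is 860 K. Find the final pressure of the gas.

567 kPa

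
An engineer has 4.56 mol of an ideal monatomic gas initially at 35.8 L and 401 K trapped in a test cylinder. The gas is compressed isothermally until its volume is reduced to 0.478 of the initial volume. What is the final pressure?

888 kPa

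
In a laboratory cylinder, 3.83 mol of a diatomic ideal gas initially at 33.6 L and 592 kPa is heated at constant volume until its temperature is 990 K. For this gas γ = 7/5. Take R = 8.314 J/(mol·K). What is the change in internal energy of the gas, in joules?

29100 J

T₁ = P₁V₁/(nR) = 592×33.6/(3.83×8.314) = 625 K.
Isochoric: V stays 33.6 L; P/T = const ⇒ T₂ = 990 K, P₂ = 938 kPa.
For an ideal gas ΔU = nCvΔT with Cv = (5/2)R = 20.8 J/(mol·K).
ΔU = 3.83×20.8×(990−625) = 29100 J.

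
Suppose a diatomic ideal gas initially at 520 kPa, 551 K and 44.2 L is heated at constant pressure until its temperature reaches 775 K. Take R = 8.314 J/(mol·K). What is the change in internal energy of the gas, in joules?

23400 J

n = P₁V₁/(RT₁) = 520×44.2/(8.314×551) = 5.02 mol.
Isobaric: P stays 520 kPa; V/T = const ⇒ T₂ = 775 K, V₂ = 62.2 L.
For an ideal gas ΔU = nCvΔT with Cv = (5/2)R = 20.8 J/(mol·K).
ΔU = 5.02×20.8×(775−551) = 23400 J.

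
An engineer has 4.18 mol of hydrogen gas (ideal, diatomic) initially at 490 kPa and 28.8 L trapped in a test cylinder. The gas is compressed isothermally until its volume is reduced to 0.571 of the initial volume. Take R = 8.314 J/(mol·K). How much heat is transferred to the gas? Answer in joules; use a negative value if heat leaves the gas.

-7910 J

T₁ = P₁V₁/(nR) = 490×28.8/(4.18×8.314) = 406 K.
Isothermal: T stays 406 K; PV = const ⇒ V₂ = 16.4 L, P₂ = 858 kPa.
ΔU = 0 (ideal gas, T constant).
W = nRT ln(V₂/V₁) = 4.18×8.314×406×ln(0.571) = -7910 J.
Q = ΔU + W = -7910 J.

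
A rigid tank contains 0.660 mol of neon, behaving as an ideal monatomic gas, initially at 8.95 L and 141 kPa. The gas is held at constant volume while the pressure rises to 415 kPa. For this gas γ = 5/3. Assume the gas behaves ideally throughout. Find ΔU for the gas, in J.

T₁ = P₁V₁/(nR) = 141×8.95/(0.660×8.314) = 230 K.
Isochoric: V stays 8.95 L; P/T = const ⇒ T₂ = 677 K, P₂ = 415 kPa.
For an ideal gas ΔU = nCvΔT with Cv = (3/2)R = 12.5 J/(mol·K).
ΔU = 0.660×12.5×(677−230) = 3680 J.

3680 J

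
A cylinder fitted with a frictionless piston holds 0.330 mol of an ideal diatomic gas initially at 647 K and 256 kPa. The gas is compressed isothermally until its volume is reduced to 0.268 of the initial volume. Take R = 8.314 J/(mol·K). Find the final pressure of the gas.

V₁ = nRT₁/P₁ = 0.330×8.314×647/256 = 6.93 L.
Isothermal: T stays 647 K; PV = const ⇒ V₂ = 1.86 L, P₂ = 955 kPa.

955 kPa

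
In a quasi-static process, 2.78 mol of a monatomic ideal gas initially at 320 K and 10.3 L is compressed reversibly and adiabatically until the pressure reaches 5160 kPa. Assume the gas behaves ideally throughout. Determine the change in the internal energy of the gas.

P₁ = nRT₁/V₁ = 2.78×8.314×320/10.3 = 718 kPa.
Adiabatic: T₂/T₁ = (P₂/P₁)^((γ−1)/γ) ⇒ T₂ = 320×(7.19)^0.400 = 704 K; V₂ = 3.15 L.
For an ideal gas ΔU = nCvΔT with Cv = (3/2)R = 12.5 J/(mol·K).
ΔU = 2.78×12.5×(704−320) = 13300 J.

13300 J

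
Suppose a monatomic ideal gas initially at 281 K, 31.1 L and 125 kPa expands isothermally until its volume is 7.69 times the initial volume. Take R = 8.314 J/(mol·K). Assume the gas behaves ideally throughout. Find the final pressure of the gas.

Isothermal: T stays 281 K; PV = const ⇒ V₂ = 239 L, P₂ = 16.3 kPa.

16.3 kPa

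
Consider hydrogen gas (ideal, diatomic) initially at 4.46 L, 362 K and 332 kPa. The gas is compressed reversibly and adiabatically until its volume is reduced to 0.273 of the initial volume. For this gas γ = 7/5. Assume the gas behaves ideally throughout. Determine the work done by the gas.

-2520 J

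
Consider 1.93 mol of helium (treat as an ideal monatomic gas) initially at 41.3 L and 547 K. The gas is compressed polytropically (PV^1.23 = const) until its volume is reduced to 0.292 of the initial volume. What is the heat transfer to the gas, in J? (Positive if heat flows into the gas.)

P₁ = nRT₁/V₁ = 1.93×8.314×547/41.3 = 213 kPa.
Polytropic n=1.23: T₂ = T₁(V₁/V₂)^(n−1) = 547×(3.42)^0.23 = 726 K; P₂ = P₁(V₁/V₂)^n = 966 kPa.
W = (P₁V₁−P₂V₂)/(n−1) = (213×41.3−966×12.1)/0.23 = -12500 J.
ΔU = nCvΔT = 1.93×12.5×(726−547) = 4310 J.
Q = ΔU + W = -8180 J.

-8180 J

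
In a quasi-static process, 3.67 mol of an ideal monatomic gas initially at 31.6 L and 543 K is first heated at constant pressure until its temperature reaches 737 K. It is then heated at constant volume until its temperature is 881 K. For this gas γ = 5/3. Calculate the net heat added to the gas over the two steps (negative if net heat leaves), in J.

P₁ = nRT₁/V₁ = 3.67×8.314×543/31.6 = 524 kPa.
Step 1 — Isobaric: P stays 524 kPa; V/T = const ⇒ T₂ = 737 K, V₂ = 42.9 L.
W = PΔV = 524×(42.9−31.6) kPa·L = 5920 J.
ΔU = nCvΔT = 3.67×12.5×(737−543) = 8880 J.
Q = ΔU + W = nCpΔT = 14800 J.
State after step 1: P = 524 kPa, V = 42.9 L, T = 737 K.
Step 2 — Isochoric: V stays 42.9 L; P/T = const ⇒ T₂ = 881 K, P₂ = 627 kPa.
W = 0 (no volume change).
ΔU = nCvΔT = 3.67×12.5×(881−737) = 6590 J.
Q = ΔU = 6590 J.
Net over both steps: W = 5920 J, Q = 21400 J, ΔU = 15500 J.

21400 J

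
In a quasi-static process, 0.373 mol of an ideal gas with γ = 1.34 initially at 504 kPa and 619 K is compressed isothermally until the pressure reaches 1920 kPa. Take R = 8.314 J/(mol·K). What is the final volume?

V₁ = nRT₁/P₁ = 0.373×8.314×619/504 = 3.81 L.
Isothermal: T stays 619 K; PV = const ⇒ V₂ = 1.00 L, P₂ = 1920 kPa.

1.00 L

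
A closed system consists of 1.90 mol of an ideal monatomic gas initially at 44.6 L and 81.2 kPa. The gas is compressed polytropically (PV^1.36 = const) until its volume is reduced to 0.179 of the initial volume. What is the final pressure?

843 kPa

T₁ = P₁V₁/(nR) = 81.2×44.6/(1.90×8.314) = 229 K.
Polytropic n=1.36: T₂ = T₁(V₁/V₂)^(n−1) = 229×(5.59)^0.36 = 426 K; P₂ = P₁(V₁/V₂)^n = 843 kPa.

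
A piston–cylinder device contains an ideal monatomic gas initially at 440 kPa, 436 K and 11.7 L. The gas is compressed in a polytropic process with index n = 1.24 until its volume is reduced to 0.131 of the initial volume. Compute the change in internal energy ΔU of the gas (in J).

n = P₁V₁/(RT₁) = 440×11.7/(8.314×436) = 1.42 mol.
Polytropic n=1.24: T₂ = T₁(V₁/V₂)^(n−1) = 436×(7.63)^0.24 = 710 K; P₂ = P₁(V₁/V₂)^n = 5470 kPa.
For an ideal gas ΔU = nCvΔT with Cv = (3/2)R = 12.5 J/(mol·K).
ΔU = 1.42×12.5×(710−436) = 4860 J.

4860 J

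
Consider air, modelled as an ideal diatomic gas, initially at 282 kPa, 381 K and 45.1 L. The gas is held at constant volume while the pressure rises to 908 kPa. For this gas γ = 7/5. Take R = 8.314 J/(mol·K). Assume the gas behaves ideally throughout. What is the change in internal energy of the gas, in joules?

70600 J

n = P₁V₁/(RT₁) = 282×45.1/(8.314×381) = 4.02 mol.
Isochoric: V stays 45.1 L; P/T = const ⇒ T₂ = 1230 K, P₂ = 908 kPa.
For an ideal gas ΔU = nCvΔT with Cv = (5/2)R = 20.8 J/(mol·K).
ΔU = 4.02×20.8×(1230−381) = 70600 J.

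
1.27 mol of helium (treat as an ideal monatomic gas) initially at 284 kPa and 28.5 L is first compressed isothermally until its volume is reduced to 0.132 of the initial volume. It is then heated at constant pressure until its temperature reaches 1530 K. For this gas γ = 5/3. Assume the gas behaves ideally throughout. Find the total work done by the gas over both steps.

T₁ = P₁V₁/(nR) = 284×28.5/(1.27×8.314) = 767 K.
Step 1 — Isothermal: T stays 767 K; PV = const ⇒ V₂ = 3.76 L, P₂ = 2150 kPa.
ΔU = 0 (ideal gas, T constant).
W = nRT ln(V₂/V₁) = 1.27×8.314×767×ln(0.132) = -16400 J.
Q = ΔU + W = -16400 J.
State after step 1: P = 2150 kPa, V = 3.76 L, T = 767 K.
Step 2 — Isobaric: P stays 2150 kPa; V/T = const ⇒ T₂ = 1530 K, V₂ = 7.51 L.
W = PΔV = 2150×(7.51−3.76) kPa·L = 8060 J.
ΔU = nCvΔT = 1.27×12.5×(1530−767) = 12100 J.
Q = ΔU + W = nCpΔT = 20200 J.
Net over both steps: W = -8330 J, Q = 3760 J, ΔU = 12100 J.

-8330 J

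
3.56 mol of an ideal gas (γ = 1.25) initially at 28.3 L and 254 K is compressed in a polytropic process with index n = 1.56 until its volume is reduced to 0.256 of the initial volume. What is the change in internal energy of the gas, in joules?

P₁ = nRT₁/V₁ = 3.56×8.314×254/28.3 = 266 kPa.
Polytropic n=1.56: T₂ = T₁(V₁/V₂)^(n−1) = 254×(3.91)^0.56 = 545 K; P₂ = P₁(V₁/V₂)^n = 2230 kPa.
For an ideal gas ΔU = nCvΔT with Cv = R/(γ−1) = 33.3 J/(mol·K).
ΔU = 3.56×33.3×(545−254) = 34400 J.

34400 J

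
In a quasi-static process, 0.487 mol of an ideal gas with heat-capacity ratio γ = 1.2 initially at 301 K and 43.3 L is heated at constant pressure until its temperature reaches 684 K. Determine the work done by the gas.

P₁ = nRT₁/V₁ = 0.487×8.314×301/43.3 = 28.1 kPa.
Isobaric: P stays 28.1 kPa; V/T = const ⇒ T₂ = 684 K, V₂ = 98.4 L.
W = PΔV = 28.1×(98.4−43.3) kPa·L = 1550 J.

1550 J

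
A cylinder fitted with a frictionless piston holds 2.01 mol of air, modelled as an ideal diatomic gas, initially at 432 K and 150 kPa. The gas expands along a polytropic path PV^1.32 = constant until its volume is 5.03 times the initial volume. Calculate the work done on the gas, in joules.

V₁ = nRT₁/P₁ = 2.01×8.314×432/150 = 48.1 L.
Polytropic n=1.32: T₂ = T₁(V₁/V₂)^(n−1) = 432×(0.199)^0.32 = 258 K; P₂ = P₁(V₁/V₂)^n = 17.8 kPa.
W = (P₁V₁−P₂V₂)/(n−1) = (150×48.1−17.8×242)/0.32 = 9110 J.
Work done on the gas = −W_by = -9110 J.

-9110 J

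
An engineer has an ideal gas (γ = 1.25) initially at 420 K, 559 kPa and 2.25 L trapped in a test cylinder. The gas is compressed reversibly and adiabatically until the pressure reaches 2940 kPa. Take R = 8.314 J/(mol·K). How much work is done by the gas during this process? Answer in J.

-1980 J

n = P₁V₁/(RT₁) = 559×2.25/(8.314×420) = 0.360 mol.
Adiabatic: T₂/T₁ = (P₂/P₁)^((γ−1)/γ) ⇒ T₂ = 420×(5.26)^0.200 = 585 K; V₂ = 0.596 L.
ΔU = nCvΔT = 0.360×33.3×(585−420) = 1980 J.
Q = 0 for an adiabatic process, so W = −ΔU = -1980 J.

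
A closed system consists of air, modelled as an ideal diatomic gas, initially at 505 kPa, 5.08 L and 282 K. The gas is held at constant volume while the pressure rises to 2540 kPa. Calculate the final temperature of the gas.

Isochoric: V stays 5.08 L; P/T = const ⇒ T₂ = 1420 K, P₂ = 2540 kPa.

1420 K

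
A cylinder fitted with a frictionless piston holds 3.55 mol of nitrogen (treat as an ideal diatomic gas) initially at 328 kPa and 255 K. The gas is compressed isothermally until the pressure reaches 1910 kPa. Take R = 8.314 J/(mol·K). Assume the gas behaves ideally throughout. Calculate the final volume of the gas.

3.94 L

V₁ = nRT₁/P₁ = 3.55×8.314×255/328 = 22.9 L.
Isothermal: T stays 255 K; PV = const ⇒ V₂ = 3.94 L, P₂ = 1910 kPa.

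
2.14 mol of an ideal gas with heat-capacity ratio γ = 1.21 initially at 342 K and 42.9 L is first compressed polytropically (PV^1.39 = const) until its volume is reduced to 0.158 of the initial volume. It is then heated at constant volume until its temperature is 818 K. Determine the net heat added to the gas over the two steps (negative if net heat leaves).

P₁ = nRT₁/V₁ = 2.14×8.314×342/42.9 = 142 kPa.
Step 1 — Polytropic n=1.39: T₂ = T₁(V₁/V₂)^(n−1) = 342×(6.33)^0.39 = 702 K; P₂ = P₁(V₁/V₂)^n = 1840 kPa.
W = (P₁V₁−P₂V₂)/(n−1) = (142×42.9−1840×6.78)/0.39 = -16400 J.
ΔU = nCvΔT = 2.14×39.6×(702−342) = 30500 J.
Q = ΔU + W = 14100 J.
State after step 1: P = 1840 kPa, V = 6.78 L, T = 702 K.
Step 2 — Isochoric: V stays 6.78 L; P/T = const ⇒ T₂ = 818 K, P₂ = 2150 kPa.
W = 0 (no volume change).
ΔU = nCvΔT = 2.14×39.6×(818−702) = 9800 J.
Q = ΔU = 9800 J.
Net over both steps: W = -16400 J, Q = 23900 J, ΔU = 40300 J.

23900 J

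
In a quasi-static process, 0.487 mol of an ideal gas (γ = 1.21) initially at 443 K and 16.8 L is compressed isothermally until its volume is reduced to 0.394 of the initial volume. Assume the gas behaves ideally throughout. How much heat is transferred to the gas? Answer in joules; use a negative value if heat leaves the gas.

P₁ = nRT₁/V₁ = 0.487×8.314×443/16.8 = 107 kPa.
Isothermal: T stays 443 K; PV = const ⇒ V₂ = 6.62 L, P₂ = 271 kPa.
ΔU = 0 (ideal gas, T constant).
W = nRT ln(V₂/V₁) = 0.487×8.314×443×ln(0.394) = -1670 J.
Q = ΔU + W = -1670 J.

-1670 J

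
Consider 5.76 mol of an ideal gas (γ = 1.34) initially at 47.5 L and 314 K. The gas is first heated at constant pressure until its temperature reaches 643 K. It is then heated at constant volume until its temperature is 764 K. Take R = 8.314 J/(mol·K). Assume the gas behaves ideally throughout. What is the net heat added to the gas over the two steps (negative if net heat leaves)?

P₁ = nRT₁/V₁ = 5.76×8.314×314/47.5 = 317 kPa.
Step 1 — Isobaric: P stays 317 kPa; V/T = const ⇒ T₂ = 643 K, V₂ = 97.3 L.
W = PΔV = 317×(97.3−47.5) kPa·L = 15800 J.
ΔU = nCvΔT = 5.76×24.5×(643−314) = 46300 J.
Q = ΔU + W = nCpΔT = 62100 J.
State after step 1: P = 317 kPa, V = 97.3 L, T = 643 K.
Step 2 — Isochoric: V stays 97.3 L; P/T = const ⇒ T₂ = 764 K, P₂ = 376 kPa.
W = 0 (no volume change).
ΔU = nCvΔT = 5.76×24.5×(764−643) = 17000 J.
Q = ΔU = 17000 J.
Net over both steps: W = 15800 J, Q = 79100 J, ΔU = 63400 J.

79100 J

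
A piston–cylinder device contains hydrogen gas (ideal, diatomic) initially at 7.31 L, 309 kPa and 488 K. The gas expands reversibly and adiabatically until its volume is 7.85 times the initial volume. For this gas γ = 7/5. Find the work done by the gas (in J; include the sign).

3170 J

n = P₁V₁/(RT₁) = 309×7.31/(8.314×488) = 0.557 mol.
Adiabatic: TV^(γ−1) = const ⇒ T₂ = 488×(0.127)^0.400 = 214 K; PV^γ = const ⇒ P₂ = 17.3 kPa.
ΔU = nCvΔT = 0.557×20.8×(214−488) = -3170 J.
Q = 0 for an adiabatic process, so W = −ΔU = 3170 J.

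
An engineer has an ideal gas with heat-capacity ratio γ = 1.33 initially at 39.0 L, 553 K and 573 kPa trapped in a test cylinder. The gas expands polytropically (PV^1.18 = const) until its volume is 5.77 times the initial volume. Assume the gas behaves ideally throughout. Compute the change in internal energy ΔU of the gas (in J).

-18300 J

n = P₁V₁/(RT₁) = 573×39.0/(8.314×553) = 4.86 mol.
Polytropic n=1.18: T₂ = T₁(V₁/V₂)^(n−1) = 553×(0.173)^0.18 = 403 K; P₂ = P₁(V₁/V₂)^n = 72.4 kPa.
For an ideal gas ΔU = nCvΔT with Cv = R/(γ−1) = 25.2 J/(mol·K).
ΔU = 4.86×25.2×(403−553) = -18300 J.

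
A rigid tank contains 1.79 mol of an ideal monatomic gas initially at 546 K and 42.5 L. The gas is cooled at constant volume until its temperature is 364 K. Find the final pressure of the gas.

127 kPa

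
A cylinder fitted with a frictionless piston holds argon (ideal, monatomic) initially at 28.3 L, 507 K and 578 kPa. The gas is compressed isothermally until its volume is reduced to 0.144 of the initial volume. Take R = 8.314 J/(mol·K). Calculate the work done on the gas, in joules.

31700 J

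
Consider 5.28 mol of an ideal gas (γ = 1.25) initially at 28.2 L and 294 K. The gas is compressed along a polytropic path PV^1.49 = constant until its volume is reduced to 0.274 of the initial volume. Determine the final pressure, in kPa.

3150 kPa

P₁ = nRT₁/V₁ = 5.28×8.314×294/28.2 = 458 kPa.
Polytropic n=1.49: T₂ = T₁(V₁/V₂)^(n−1) = 294×(3.65)^0.49 = 554 K; P₂ = P₁(V₁/V₂)^n = 3150 kPa.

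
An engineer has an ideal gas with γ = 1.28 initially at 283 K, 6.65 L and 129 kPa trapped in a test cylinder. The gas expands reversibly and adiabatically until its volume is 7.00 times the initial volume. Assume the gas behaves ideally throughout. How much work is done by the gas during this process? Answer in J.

n = P₁V₁/(RT₁) = 129×6.65/(8.314×283) = 0.365 mol.
Adiabatic: TV^(γ−1) = const ⇒ T₂ = 283×(0.143)^0.280 = 164 K; PV^γ = const ⇒ P₂ = 10.7 kPa.
ΔU = nCvΔT = 0.365×29.7×(164−283) = -1290 J.
Q = 0 for an adiabatic process, so W = −ΔU = 1290 J.

1290 J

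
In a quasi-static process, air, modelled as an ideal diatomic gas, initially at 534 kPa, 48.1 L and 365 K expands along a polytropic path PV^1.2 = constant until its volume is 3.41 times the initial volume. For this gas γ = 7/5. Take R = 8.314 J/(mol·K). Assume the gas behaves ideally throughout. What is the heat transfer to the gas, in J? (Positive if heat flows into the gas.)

n = P₁V₁/(RT₁) = 534×48.1/(8.314×365) = 8.46 mol.
Polytropic n=1.2: T₂ = T₁(V₁/V₂)^(n−1) = 365×(0.293)^0.20 = 286 K; P₂ = P₁(V₁/V₂)^n = 123 kPa.
W = (P₁V₁−P₂V₂)/(n−1) = (534×48.1−123×164)/0.20 = 27900 J.
ΔU = nCvΔT = 8.46×20.8×(286−365) = -14000 J.
Q = ΔU + W = 14000 J.

14000 J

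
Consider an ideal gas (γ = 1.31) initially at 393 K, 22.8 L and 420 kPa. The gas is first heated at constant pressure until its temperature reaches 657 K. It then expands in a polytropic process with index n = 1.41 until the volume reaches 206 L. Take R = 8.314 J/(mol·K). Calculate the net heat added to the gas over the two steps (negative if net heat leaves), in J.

20900 J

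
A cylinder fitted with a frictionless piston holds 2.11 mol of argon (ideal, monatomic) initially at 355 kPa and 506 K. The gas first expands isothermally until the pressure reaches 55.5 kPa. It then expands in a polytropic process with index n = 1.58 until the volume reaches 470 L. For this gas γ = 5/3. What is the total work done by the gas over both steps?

V₁ = nRT₁/P₁ = 2.11×8.314×506/355 = 25.0 L.
Step 1 — Isothermal: T stays 506 K; PV = const ⇒ V₂ = 160 L, P₂ = 55.5 kPa.
ΔU = 0 (ideal gas, T constant).
W = nRT ln(V₂/V₁) = 2.11×8.314×506×ln(6.40) = 16500 J.
Q = ΔU + W = 16500 J.
State after step 1: P = 55.5 kPa, V = 160 L, T = 506 K.
Step 2 — Polytropic n=1.58: T₂ = T₁(V₁/V₂)^(n−1) = 506×(0.340)^0.58 = 271 K; P₂ = P₁(V₁/V₂)^n = 10.1 kPa.
W = (P₁V₁−P₂V₂)/(n−1) = (55.5×160−10.1×470)/0.58 = 7110 J.
ΔU = nCvΔT = 2.11×12.5×(271−506) = -6190 J.
Q = ΔU + W = 925 J.
Net over both steps: W = 23600 J, Q = 17400 J, ΔU = -6190 J.

23600 J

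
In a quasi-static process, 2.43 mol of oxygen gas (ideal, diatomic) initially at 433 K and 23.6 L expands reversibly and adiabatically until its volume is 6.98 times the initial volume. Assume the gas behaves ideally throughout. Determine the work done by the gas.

P₁ = nRT₁/V₁ = 2.43×8.314×433/23.6 = 371 kPa.
Adiabatic: TV^(γ−1) = const ⇒ T₂ = 433×(0.143)^0.400 = 199 K; PV^γ = const ⇒ P₂ = 24.4 kPa.
ΔU = nCvΔT = 2.43×20.8×(199−433) = -11800 J.
Q = 0 for an adiabatic process, so W = −ΔU = 11800 J.

11800 J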